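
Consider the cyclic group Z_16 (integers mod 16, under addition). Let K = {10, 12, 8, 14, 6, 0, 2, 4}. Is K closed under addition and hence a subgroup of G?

|K| = 8 divides |G| = 16, consistent with Lagrange.
K contains the identity, every element's inverse is in K, and K is closed under +: it is a subgroup.
In fact K = ⟨2⟩.

Yes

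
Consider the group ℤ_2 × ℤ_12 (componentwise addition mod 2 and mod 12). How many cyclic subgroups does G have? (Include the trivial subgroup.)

Group the elements of G by the cyclic subgroup they generate; each cyclic subgroup of order d accounts for φ(d) elements.
Cyclic subgroups by order — order 1: 1; order 2: 3; order 3: 1; order 4: 2; order 6: 3; order 12: 2.
Total: 12.

12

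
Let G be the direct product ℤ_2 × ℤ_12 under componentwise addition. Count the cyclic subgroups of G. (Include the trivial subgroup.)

12

Group the elements of G by the cyclic subgroup they generate; each cyclic subgroup of order d accounts for φ(d) elements.
Cyclic subgroups by order — order 1: 1; order 2: 3; order 3: 1; order 4: 2; order 6: 3; order 12: 2.
Total: 12.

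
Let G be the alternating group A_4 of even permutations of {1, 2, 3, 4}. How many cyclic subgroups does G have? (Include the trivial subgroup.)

8

Each element a generates a cyclic subgroup ⟨a⟩; distinct elements may generate the same one (a cyclic group of order d has φ(d) generators).
Cyclic subgroups by order — order 1: 1; order 2: 3; order 3: 4.
Total: 8.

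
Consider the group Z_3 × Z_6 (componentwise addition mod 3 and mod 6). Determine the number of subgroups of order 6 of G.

4

|G| = 18 and 6 | 18, so subgroups of order 6 are possible by Lagrange.
The subgroups of order 6 are: {(0,0), (0,1), (0,2), (0,3), (0,4), (0,5)}; {(0,0), (0,3), (1,0), (1,3), (2,0), (2,3)}; {(0,0), (0,3), (1,1), (1,4), (2,2), (2,5)}; {(0,0), (0,3), (1,2), (1,5), (2,1), (2,4)}.
So G has 4 subgroups of order 6.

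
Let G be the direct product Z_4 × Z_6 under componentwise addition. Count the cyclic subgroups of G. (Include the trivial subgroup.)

Group the elements of G by the cyclic subgroup they generate; each cyclic subgroup of order d accounts for φ(d) elements.
Cyclic subgroups by order — order 1: 1; order 2: 3; order 3: 1; order 4: 2; order 6: 3; order 12: 2.
Total: 12.

12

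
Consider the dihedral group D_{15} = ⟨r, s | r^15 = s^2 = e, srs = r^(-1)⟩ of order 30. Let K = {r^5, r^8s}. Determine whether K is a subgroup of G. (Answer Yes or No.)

The identity e ∉ K, so K is not a subgroup.

No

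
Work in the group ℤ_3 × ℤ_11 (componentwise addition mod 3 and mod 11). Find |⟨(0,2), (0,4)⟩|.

|⟨(0,2)⟩| = 11 and |⟨(0,4)⟩| = 11, so |H| is a multiple of lcm(11, 11) = 11 and divides |G| = 33.
Closing under the operation: H = {(0,0), (0,1), (0,2), (0,3), (0,4), (0,5), (0,6), (0,7), (0,8), (0,9), (0,10)}, so |H| = 11.

11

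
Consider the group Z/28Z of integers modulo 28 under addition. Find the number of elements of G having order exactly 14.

6

In a cyclic group of order 28, the number of elements of order d (for d | 28) is φ(d).
φ(14) = 6.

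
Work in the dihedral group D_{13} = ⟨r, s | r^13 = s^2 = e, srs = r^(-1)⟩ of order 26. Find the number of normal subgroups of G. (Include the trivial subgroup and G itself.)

3

G has 16 subgroups. Checking conjugation-invariance by order — order 1: 1/1 normal; order 2: 0/13 normal; order 13: 1/1 normal; order 26: 1/1 normal.
Total normal subgroups: 3.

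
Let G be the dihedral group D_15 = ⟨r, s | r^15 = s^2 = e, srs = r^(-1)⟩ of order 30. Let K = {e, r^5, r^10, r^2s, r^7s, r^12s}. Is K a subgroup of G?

|K| = 6 divides |G| = 30, consistent with Lagrange.
K contains the identity, every element's inverse is in K, and K is closed under ·: it is a subgroup.

Yes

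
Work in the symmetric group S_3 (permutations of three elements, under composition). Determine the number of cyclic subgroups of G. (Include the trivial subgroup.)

Each element a generates a cyclic subgroup ⟨a⟩; distinct elements may generate the same one (a cyclic group of order d has φ(d) generators).
Cyclic subgroups by order — order 1: 1; order 2: 3; order 3: 1.
Total: 5.

5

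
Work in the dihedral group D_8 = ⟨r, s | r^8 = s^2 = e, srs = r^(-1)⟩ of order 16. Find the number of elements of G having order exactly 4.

The elements of order 4 are: r^2, r^6.
That's 2.

2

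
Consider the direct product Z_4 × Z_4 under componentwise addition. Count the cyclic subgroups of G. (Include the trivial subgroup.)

10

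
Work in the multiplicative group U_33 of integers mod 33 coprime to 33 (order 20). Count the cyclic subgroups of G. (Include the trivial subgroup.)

8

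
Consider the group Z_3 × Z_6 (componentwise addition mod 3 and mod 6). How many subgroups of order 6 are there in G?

4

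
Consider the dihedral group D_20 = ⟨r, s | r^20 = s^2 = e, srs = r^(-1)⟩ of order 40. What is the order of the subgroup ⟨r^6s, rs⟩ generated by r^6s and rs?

8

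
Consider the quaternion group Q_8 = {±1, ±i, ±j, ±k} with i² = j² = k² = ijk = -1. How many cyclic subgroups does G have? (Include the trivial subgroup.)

Group the elements of G by the cyclic subgroup they generate; each cyclic subgroup of order d accounts for φ(d) elements.
Cyclic subgroups by order — order 1: 1; order 2: 1; order 4: 3.
Total: 5.

5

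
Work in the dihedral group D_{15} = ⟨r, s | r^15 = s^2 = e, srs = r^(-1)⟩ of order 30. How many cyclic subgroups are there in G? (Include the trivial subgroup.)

Each element a generates a cyclic subgroup ⟨a⟩; distinct elements may generate the same one (a cyclic group of order d has φ(d) generators).
Cyclic subgroups by order — order 1: 1; order 2: 15; order 3: 1; order 5: 1; order 15: 1.
Total: 19.

19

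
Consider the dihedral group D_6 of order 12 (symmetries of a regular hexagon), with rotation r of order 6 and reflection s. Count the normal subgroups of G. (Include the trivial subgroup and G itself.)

G has 16 subgroups. Checking conjugation-invariance by order — order 1: 1/1 normal; order 2: 1/7 normal; order 3: 1/1 normal; order 4: 0/3 normal; order 6: 3/3 normal; order 12: 1/1 normal.
Total normal subgroups: 7.

7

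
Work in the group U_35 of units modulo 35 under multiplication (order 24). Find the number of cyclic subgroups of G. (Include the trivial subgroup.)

Each element a generates a cyclic subgroup ⟨a⟩; distinct elements may generate the same one (a cyclic group of order d has φ(d) generators).
Cyclic subgroups by order — order 1: 1; order 2: 3; order 3: 1; order 4: 2; order 6: 3; order 12: 2.
Total: 12.

12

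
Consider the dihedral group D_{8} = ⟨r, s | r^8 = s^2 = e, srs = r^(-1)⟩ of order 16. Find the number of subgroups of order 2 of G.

9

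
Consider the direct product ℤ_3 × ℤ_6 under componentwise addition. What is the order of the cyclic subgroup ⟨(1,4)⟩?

The order of (1,4) in Z_3 × Z_6 is lcm(ord(1) in Z_3, ord(4) in Z_6).
ord(1) = 3 and ord(4) = 3, so |⟨(1,4)⟩| = lcm(3, 3) = 3.

3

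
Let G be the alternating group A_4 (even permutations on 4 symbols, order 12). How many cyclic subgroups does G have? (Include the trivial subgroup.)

8

A cyclic subgroup of order d is generated by each of its φ(d) elements of order d, so the cyclic subgroups of order d number (#elements of order d)/φ(d).
Cyclic subgroups by order — order 1: 1; order 2: 3; order 3: 4.
Total: 8.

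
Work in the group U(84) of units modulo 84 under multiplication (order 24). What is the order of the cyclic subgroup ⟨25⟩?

3

Compute successive powers of 25 mod 84: 25, 37, 1; 25^3 ≡ 1 (mod 84).
So |⟨25⟩| = 3.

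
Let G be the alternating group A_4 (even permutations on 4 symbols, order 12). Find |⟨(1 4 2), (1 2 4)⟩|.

|⟨(1 4 2)⟩| = 3 and |⟨(1 2 4)⟩| = 3, so |H| is a multiple of lcm(3, 3) = 3 and divides |G| = 12.
Closing under the operation: H = {e, (1 2 4), (1 4 2)}, so |H| = 3.

3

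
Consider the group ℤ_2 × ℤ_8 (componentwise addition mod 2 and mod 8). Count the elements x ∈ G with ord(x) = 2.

3

An element (a,b) has order lcm(ord(a), ord(b)); count pairs with lcm equal to 2.
Enumerating gives 3 such elements.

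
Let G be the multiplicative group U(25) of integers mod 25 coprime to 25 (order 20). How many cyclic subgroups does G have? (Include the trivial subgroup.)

A cyclic subgroup of order d is generated by each of its φ(d) elements of order d, so the cyclic subgroups of order d number (#elements of order d)/φ(d).
Cyclic subgroups by order — order 1: 1; order 2: 1; order 4: 1; order 5: 1; order 10: 1; order 20: 1.
Total: 6.

6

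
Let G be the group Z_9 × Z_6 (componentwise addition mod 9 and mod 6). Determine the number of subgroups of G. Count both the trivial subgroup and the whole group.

|G| = 54, so by Lagrange every subgroup order divides 54. Divisors: 1, 2, 3, 6, 9, 18, 27, 54.
Subgroups by order — order 1: 1; order 2: 1; order 3: 4; order 6: 4; order 9: 4; order 18: 4; order 27: 1; order 54: 1.
Total: 1 + 1 + 4 + 4 + 4 + 4 + 1 + 1 = 20.

20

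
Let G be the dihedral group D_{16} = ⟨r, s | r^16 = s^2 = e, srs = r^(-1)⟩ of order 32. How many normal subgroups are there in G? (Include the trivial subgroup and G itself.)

8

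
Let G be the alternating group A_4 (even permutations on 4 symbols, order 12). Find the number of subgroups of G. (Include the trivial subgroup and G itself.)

|G| = 12, so by Lagrange every subgroup order divides 12. Divisors: 1, 2, 3, 4, 6, 12.
Subgroups by order — order 1: 1; order 2: 3; order 3: 4; order 4: 1; order 6: 0; order 12: 1.
Total: 1 + 3 + 4 + 1 + 0 + 1 = 10.

10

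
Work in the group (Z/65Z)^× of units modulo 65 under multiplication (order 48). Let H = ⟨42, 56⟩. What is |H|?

24

|⟨42⟩| = 12 and |⟨56⟩| = 6, so |H| is a multiple of lcm(12, 6) = 12 and divides |G| = 48.
Closing under the operation: H = {1, 3, 4, 9, 12, 14, 16, 17, 22, 23, 27, 29, 36, 38, 42, 43, 48, 49, 51, 53, 56, 61, 62, 64}, so |H| = 24.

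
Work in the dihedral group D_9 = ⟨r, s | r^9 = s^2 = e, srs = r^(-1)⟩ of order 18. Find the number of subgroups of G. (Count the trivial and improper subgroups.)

16

|G| = 18, so by Lagrange every subgroup order divides 18. Divisors: 1, 2, 3, 6, 9, 18.
Subgroups by order — order 1: 1; order 2: 9; order 3: 1; order 6: 3; order 9: 1; order 18: 1.
Total: 1 + 9 + 1 + 3 + 1 + 1 = 16.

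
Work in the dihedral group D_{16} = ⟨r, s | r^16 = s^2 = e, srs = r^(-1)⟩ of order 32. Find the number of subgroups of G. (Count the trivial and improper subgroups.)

36

|G| = 32, so by Lagrange every subgroup order divides 32. Divisors: 1, 2, 4, 8, 16, 32.
Subgroups by order — order 1: 1; order 2: 17; order 4: 9; order 8: 5; order 16: 3; order 32: 1.
Total: 1 + 17 + 9 + 5 + 3 + 1 = 36.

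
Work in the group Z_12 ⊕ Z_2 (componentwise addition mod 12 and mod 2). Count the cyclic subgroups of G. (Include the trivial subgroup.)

A cyclic subgroup of order d is generated by each of its φ(d) elements of order d, so the cyclic subgroups of order d number (#elements of order d)/φ(d).
Cyclic subgroups by order — order 1: 1; order 2: 3; order 3: 1; order 4: 2; order 6: 3; order 12: 2.
Total: 12.

12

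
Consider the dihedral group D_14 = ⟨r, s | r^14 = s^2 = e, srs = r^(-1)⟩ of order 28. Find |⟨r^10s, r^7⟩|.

|⟨r^10s⟩| = 2 and |⟨r^7⟩| = 2, so |H| is a multiple of lcm(2, 2) = 2 and divides |G| = 28.
Closing under the operation: H = {e, r^7, r^3s, r^10s}, so |H| = 4.

4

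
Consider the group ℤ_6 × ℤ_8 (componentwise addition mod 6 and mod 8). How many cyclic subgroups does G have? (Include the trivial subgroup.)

16

Group the elements of G by the cyclic subgroup they generate; each cyclic subgroup of order d accounts for φ(d) elements.
Cyclic subgroups by order — order 1: 1; order 2: 3; order 3: 1; order 4: 2; order 6: 3; order 8: 2; order 12: 2; order 24: 2.
Total: 16.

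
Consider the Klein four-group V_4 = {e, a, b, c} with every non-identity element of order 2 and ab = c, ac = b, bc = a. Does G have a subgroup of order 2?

Yes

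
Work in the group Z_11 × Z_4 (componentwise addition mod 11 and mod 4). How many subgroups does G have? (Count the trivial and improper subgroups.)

|G| = 44, so by Lagrange every subgroup order divides 44. Divisors: 1, 2, 4, 11, 22, 44.
Subgroups by order — order 1: 1; order 2: 1; order 4: 1; order 11: 1; order 22: 1; order 44: 1.
Total: 1 + 1 + 1 + 1 + 1 + 1 = 6.

6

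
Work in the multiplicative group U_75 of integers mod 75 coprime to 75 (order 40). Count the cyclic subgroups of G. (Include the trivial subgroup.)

A cyclic subgroup of order d is generated by each of its φ(d) elements of order d, so the cyclic subgroups of order d number (#elements of order d)/φ(d).
Cyclic subgroups by order — order 1: 1; order 2: 3; order 4: 2; order 5: 1; order 10: 3; order 20: 2.
Total: 12.

12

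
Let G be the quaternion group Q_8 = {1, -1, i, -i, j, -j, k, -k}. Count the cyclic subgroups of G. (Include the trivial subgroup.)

5

A cyclic subgroup of order d is generated by each of its φ(d) elements of order d, so the cyclic subgroups of order d number (#elements of order d)/φ(d).
Cyclic subgroups by order — order 1: 1; order 2: 1; order 4: 3.
Total: 5.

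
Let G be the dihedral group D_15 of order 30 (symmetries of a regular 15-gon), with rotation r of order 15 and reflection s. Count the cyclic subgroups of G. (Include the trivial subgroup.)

19

Group the elements of G by the cyclic subgroup they generate; each cyclic subgroup of order d accounts for φ(d) elements.
Cyclic subgroups by order — order 1: 1; order 2: 15; order 3: 1; order 5: 1; order 15: 1.
Total: 19.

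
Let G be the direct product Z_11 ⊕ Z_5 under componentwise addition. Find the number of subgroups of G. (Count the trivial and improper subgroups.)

4

|G| = 55, so by Lagrange every subgroup order divides 55. Divisors: 1, 5, 11, 55.
Subgroups by order — order 1: 1; order 5: 1; order 11: 1; order 55: 1.
Total: 1 + 1 + 1 + 1 = 4.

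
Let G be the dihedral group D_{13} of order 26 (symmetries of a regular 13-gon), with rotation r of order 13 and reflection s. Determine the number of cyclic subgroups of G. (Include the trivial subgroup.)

15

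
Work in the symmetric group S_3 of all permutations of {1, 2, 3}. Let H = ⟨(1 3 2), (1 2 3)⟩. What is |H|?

|⟨(1 3 2)⟩| = 3 and |⟨(1 2 3)⟩| = 3, so |H| is a multiple of lcm(3, 3) = 3 and divides |G| = 6.
Closing under the operation: H = {e, (1 2 3), (1 3 2)}, so |H| = 3.

3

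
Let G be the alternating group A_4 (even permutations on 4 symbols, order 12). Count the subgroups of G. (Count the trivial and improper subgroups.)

|G| = 12, so by Lagrange every subgroup order divides 12. Divisors: 1, 2, 3, 4, 6, 12.
Subgroups by order — order 1: 1; order 2: 3; order 3: 4; order 4: 1; order 6: 0; order 12: 1.
Total: 1 + 3 + 4 + 1 + 0 + 1 = 10.

10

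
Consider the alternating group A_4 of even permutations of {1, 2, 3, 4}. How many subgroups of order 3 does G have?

4

|G| = 12 and 3 | 12, so subgroups of order 3 are possible by Lagrange.
The subgroups of order 3 are: {e, (1 2 3), (1 3 2)}; {e, (1 2 4), (1 4 2)}; {e, (1 3 4), (1 4 3)}; {e, (2 3 4), (2 4 3)}.
So G has 4 subgroups of order 3.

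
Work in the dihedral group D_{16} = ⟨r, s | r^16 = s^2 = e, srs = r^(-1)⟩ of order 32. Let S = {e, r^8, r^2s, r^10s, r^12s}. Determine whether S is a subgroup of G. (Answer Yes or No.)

|S| = 5 does not divide |G| = 32, so by Lagrange S is not a subgroup.

No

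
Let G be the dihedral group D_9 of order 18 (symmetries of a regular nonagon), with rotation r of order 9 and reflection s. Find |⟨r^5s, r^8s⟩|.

|⟨r^5s⟩| = 2 and |⟨r^8s⟩| = 2, so |H| is a multiple of lcm(2, 2) = 2 and divides |G| = 18.
Closing under the operation: H = {e, r^3, r^6, r^2s, r^5s, r^8s}, so |H| = 6.

6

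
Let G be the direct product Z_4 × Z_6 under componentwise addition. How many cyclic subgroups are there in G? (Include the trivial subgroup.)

12

A cyclic subgroup of order d is generated by each of its φ(d) elements of order d, so the cyclic subgroups of order d number (#elements of order d)/φ(d).
Cyclic subgroups by order — order 1: 1; order 2: 3; order 3: 1; order 4: 2; order 6: 3; order 12: 2.
Total: 12.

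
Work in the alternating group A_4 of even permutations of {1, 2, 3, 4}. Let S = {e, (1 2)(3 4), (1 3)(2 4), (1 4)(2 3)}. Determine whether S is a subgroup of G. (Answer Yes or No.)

Yes

|S| = 4 divides |G| = 12, consistent with Lagrange.
S contains the identity, every element's inverse is in S, and S is closed under ∘: it is a subgroup.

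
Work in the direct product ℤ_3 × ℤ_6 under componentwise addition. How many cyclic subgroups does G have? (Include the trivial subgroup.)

A cyclic subgroup of order d is generated by each of its φ(d) elements of order d, so the cyclic subgroups of order d number (#elements of order d)/φ(d).
Cyclic subgroups by order — order 1: 1; order 2: 1; order 3: 4; order 6: 4.
Total: 10.

10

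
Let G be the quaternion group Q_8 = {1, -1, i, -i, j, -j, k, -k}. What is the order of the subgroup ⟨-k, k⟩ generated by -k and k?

4

|⟨-k⟩| = 4 and |⟨k⟩| = 4, so |H| is a multiple of lcm(4, 4) = 4 and divides |G| = 8.
Closing under the operation: H = {1, -1, k, -k}, so |H| = 4.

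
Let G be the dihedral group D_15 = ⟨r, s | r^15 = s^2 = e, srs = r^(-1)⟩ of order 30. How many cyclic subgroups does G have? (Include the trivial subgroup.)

19

Each element a generates a cyclic subgroup ⟨a⟩; distinct elements may generate the same one (a cyclic group of order d has φ(d) generators).
Cyclic subgroups by order — order 1: 1; order 2: 15; order 3: 1; order 5: 1; order 15: 1.
Total: 19.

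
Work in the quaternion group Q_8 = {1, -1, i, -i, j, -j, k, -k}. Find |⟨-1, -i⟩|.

|⟨-1⟩| = 2 and |⟨-i⟩| = 4, so |H| is a multiple of lcm(2, 4) = 4 and divides |G| = 8.
Closing under the operation: H = {1, -1, i, -i}, so |H| = 4.

4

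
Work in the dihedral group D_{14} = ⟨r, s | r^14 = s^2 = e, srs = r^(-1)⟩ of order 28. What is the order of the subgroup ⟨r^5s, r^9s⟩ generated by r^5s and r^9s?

14

|⟨r^5s⟩| = 2 and |⟨r^9s⟩| = 2, so |H| is a multiple of lcm(2, 2) = 2 and divides |G| = 28.
Closing under the operation: H = {e, r^2, r^4, r^6, r^8, r^10, r^12, rs, r^3s, r^5s, r^7s, r^9s, r^11s, r^13s}, so |H| = 14.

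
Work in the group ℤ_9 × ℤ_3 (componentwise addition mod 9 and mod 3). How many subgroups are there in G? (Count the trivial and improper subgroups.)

10

|G| = 27, so by Lagrange every subgroup order divides 27. Divisors: 1, 3, 9, 27.
Subgroups by order — order 1: 1; order 3: 4; order 9: 4; order 27: 1.
Total: 1 + 4 + 4 + 1 = 10.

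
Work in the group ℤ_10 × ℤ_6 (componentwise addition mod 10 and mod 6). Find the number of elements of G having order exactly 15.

An element (a,b) has order lcm(ord(a), ord(b)); count pairs with lcm equal to 15.
Enumerating gives 8 such elements.

8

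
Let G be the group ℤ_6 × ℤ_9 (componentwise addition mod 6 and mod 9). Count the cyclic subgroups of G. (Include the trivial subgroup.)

16

Group the elements of G by the cyclic subgroup they generate; each cyclic subgroup of order d accounts for φ(d) elements.
Cyclic subgroups by order — order 1: 1; order 2: 1; order 3: 4; order 6: 4; order 9: 3; order 18: 3.
Total: 16.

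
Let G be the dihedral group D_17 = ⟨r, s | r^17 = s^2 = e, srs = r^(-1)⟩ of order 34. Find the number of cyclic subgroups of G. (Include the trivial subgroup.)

19

A cyclic subgroup of order d is generated by each of its φ(d) elements of order d, so the cyclic subgroups of order d number (#elements of order d)/φ(d).
Cyclic subgroups by order — order 1: 1; order 2: 17; order 17: 1.
Total: 19.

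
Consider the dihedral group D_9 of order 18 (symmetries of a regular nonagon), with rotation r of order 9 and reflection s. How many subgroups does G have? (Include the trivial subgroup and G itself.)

16

|G| = 18, so by Lagrange every subgroup order divides 18. Divisors: 1, 2, 3, 6, 9, 18.
Subgroups by order — order 1: 1; order 2: 9; order 3: 1; order 6: 3; order 9: 1; order 18: 1.
Total: 1 + 9 + 1 + 3 + 1 + 1 = 16.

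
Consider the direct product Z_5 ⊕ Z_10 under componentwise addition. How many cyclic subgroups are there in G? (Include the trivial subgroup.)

A cyclic subgroup of order d is generated by each of its φ(d) elements of order d, so the cyclic subgroups of order d number (#elements of order d)/φ(d).
Cyclic subgroups by order — order 1: 1; order 2: 1; order 5: 6; order 10: 6.
Total: 14.

14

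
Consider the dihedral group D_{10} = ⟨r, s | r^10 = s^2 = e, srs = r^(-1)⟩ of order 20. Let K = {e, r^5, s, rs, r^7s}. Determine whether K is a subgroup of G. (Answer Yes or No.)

No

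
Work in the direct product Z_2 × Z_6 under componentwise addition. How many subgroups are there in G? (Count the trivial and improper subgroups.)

10

|G| = 12, so by Lagrange every subgroup order divides 12. Divisors: 1, 2, 3, 4, 6, 12.
Subgroups by order — order 1: 1; order 2: 3; order 3: 1; order 4: 1; order 6: 3; order 12: 1.
Total: 1 + 3 + 1 + 1 + 3 + 1 = 10.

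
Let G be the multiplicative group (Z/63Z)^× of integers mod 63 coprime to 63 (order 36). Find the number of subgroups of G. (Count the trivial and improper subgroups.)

|G| = 36, so by Lagrange every subgroup order divides 36. Divisors: 1, 2, 3, 4, 6, 9, 12, 18, 36.
Subgroups by order — order 1: 1; order 2: 3; order 3: 4; order 4: 1; order 6: 12; order 9: 1; order 12: 4; order 18: 3; order 36: 1.
Total: 1 + 3 + 4 + 1 + 12 + 1 + 4 + 3 + 1 = 30.

30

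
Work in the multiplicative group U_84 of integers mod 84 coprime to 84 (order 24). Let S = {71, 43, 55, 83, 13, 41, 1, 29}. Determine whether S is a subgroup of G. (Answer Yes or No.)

Yes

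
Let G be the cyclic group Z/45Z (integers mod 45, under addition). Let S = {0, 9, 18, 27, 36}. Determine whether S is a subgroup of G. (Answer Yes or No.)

Yes

|S| = 5 divides |G| = 45, consistent with Lagrange.
S contains the identity, every element's inverse is in S, and S is closed under +: it is a subgroup.
In fact S = ⟨18⟩.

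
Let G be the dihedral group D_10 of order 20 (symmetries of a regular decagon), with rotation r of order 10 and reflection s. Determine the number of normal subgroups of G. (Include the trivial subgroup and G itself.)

G has 22 subgroups. Checking conjugation-invariance by order — order 1: 1/1 normal; order 2: 1/11 normal; order 4: 0/5 normal; order 5: 1/1 normal; order 10: 3/3 normal; order 20: 1/1 normal.
Total normal subgroups: 7.

7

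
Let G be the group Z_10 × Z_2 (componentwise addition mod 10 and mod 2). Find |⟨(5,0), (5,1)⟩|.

4

|⟨(5,0)⟩| = 2 and |⟨(5,1)⟩| = 2, so |H| is a multiple of lcm(2, 2) = 2 and divides |G| = 20.
Closing under the operation: H = {(0,0), (0,1), (5,0), (5,1)}, so |H| = 4.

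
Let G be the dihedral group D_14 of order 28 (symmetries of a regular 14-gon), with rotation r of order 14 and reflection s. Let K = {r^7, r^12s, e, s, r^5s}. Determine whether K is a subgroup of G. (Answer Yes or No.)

|K| = 5 does not divide |G| = 28, so by Lagrange K is not a subgroup.

No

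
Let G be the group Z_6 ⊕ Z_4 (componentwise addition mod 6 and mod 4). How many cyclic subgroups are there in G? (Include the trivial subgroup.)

12

A cyclic subgroup of order d is generated by each of its φ(d) elements of order d, so the cyclic subgroups of order d number (#elements of order d)/φ(d).
Cyclic subgroups by order — order 1: 1; order 2: 3; order 3: 1; order 4: 2; order 6: 3; order 12: 2.
Total: 12.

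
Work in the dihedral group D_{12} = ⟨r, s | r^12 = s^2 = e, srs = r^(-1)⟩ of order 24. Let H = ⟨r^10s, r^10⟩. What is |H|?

|⟨r^10s⟩| = 2 and |⟨r^10⟩| = 6, so |H| is a multiple of lcm(2, 6) = 6 and divides |G| = 24.
Closing under the operation: H = {e, r^2, r^4, r^6, r^8, r^10, s, r^2s, r^4s, r^6s, r^8s, r^10s}, so |H| = 12.

12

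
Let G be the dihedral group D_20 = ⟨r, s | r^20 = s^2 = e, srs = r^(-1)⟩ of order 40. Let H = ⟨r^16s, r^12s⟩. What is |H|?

10

|⟨r^16s⟩| = 2 and |⟨r^12s⟩| = 2, so |H| is a multiple of lcm(2, 2) = 2 and divides |G| = 40.
Closing under the operation: H = {e, r^4, r^8, r^12, r^16, s, r^4s, r^8s, r^12s, r^16s}, so |H| = 10.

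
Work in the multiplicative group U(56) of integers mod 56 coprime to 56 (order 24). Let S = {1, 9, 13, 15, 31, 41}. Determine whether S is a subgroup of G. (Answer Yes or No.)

No

31 ∈ S but its inverse 47 ∉ S, so S is not a subgroup.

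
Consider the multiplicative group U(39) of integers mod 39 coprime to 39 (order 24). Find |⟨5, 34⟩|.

8

|⟨5⟩| = 4 and |⟨34⟩| = 4, so |H| is a multiple of lcm(4, 4) = 4 and divides |G| = 24.
Closing under the operation: H = {1, 5, 8, 14, 25, 31, 34, 38}, so |H| = 8.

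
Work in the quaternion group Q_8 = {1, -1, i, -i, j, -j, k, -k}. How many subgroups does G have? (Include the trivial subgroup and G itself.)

6

|G| = 8, so by Lagrange every subgroup order divides 8. Divisors: 1, 2, 4, 8.
Subgroups by order — order 1: 1; order 2: 1; order 4: 3; order 8: 1.
Total: 1 + 1 + 3 + 1 = 6.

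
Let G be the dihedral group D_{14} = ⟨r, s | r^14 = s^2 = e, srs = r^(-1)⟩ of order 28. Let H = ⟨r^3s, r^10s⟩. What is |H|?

|⟨r^3s⟩| = 2 and |⟨r^10s⟩| = 2, so |H| is a multiple of lcm(2, 2) = 2 and divides |G| = 28.
Closing under the operation: H = {e, r^7, r^3s, r^10s}, so |H| = 4.

4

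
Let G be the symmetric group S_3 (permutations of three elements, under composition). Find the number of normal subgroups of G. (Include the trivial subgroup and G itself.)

3

G has 6 subgroups. Checking conjugation-invariance by order — order 1: 1/1 normal; order 2: 0/3 normal; order 3: 1/1 normal; order 6: 1/1 normal.
Total normal subgroups: 3.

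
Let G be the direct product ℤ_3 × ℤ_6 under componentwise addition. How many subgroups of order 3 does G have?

|G| = 18 and 3 | 18, so subgroups of order 3 are possible by Lagrange.
The subgroups of order 3 are: {(0,0), (0,2), (0,4)}; {(0,0), (1,0), (2,0)}; {(0,0), (1,2), (2,4)}; {(0,0), (1,4), (2,2)}.
So G has 4 subgroups of order 3.

4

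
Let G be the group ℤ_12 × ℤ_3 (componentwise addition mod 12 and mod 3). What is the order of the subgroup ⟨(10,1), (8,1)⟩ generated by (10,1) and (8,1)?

|⟨(10,1)⟩| = 6 and |⟨(8,1)⟩| = 3, so |H| is a multiple of lcm(6, 3) = 6 and divides |G| = 36.
Closing under the operation: H = {(0,0), (0,1), (0,2), (2,0), (2,1), (2,2), (4,0), (4,1), (4,2), (6,0), (6,1), (6,2), (8,0), (8,1), (8,2), (10,0), (10,1), (10,2)}, so |H| = 18.

18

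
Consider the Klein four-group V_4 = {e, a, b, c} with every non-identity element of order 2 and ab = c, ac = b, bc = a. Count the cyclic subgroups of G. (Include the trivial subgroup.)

A cyclic subgroup of order d is generated by each of its φ(d) elements of order d, so the cyclic subgroups of order d number (#elements of order d)/φ(d).
Cyclic subgroups by order — order 1: 1; order 2: 3.
Total: 4.

4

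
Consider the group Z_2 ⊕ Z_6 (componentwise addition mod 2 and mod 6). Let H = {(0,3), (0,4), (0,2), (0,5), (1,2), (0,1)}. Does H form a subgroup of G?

No

The identity (0,0) ∉ H, so H is not a subgroup.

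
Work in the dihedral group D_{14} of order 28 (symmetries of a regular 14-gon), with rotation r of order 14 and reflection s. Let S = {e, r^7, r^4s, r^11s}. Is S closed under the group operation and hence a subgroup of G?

|S| = 4 divides |G| = 28, consistent with Lagrange.
S contains the identity, every element's inverse is in S, and S is closed under ·: it is a subgroup.

Yes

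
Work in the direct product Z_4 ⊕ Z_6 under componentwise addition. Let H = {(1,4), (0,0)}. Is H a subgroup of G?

(1,4) ∈ H but its inverse (3,2) ∉ H, so H is not a subgroup.

No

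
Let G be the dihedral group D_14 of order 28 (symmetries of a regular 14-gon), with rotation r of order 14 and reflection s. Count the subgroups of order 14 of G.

|G| = 28 and 14 | 28, so subgroups of order 14 are possible by Lagrange.
The subgroups of order 14 are: {e, r, r^2, r^3, r^4, r^5, r^6, r^7, r^8, r^9, r^10, r^11, r^12, r^13}; {e, r^2, r^4, r^6, r^8, r^10, r^12, s, r^2s, r^4s, r^6s, r^8s, r^10s, r^12s}; {e, r^2, r^4, r^6, r^8, r^10, r^12, rs, r^3s, r^5s, r^7s, r^9s, r^11s, r^13s}.
So G has 3 subgroups of order 14.

3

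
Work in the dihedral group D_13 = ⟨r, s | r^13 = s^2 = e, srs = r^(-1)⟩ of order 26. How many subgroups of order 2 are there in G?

|G| = 26 and 2 | 26, so subgroups of order 2 are possible by Lagrange.
The subgroups of order 2 are: {e, r^10s}; {e, r^11s}; {e, r^12s}; {e, r^2s}; … (13 in all).
So G has 13 subgroups of order 2.

13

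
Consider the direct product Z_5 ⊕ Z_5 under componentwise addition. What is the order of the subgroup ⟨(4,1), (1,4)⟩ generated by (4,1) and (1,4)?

5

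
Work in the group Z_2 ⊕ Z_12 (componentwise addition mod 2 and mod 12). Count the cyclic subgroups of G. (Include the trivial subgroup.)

12

Each element a generates a cyclic subgroup ⟨a⟩; distinct elements may generate the same one (a cyclic group of order d has φ(d) generators).
Cyclic subgroups by order — order 1: 1; order 2: 3; order 3: 1; order 4: 2; order 6: 3; order 12: 2.
Total: 12.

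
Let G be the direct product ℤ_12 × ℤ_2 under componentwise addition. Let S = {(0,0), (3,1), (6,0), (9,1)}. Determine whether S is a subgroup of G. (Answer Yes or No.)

|S| = 4 divides |G| = 24, consistent with Lagrange.
S contains the identity, every element's inverse is in S, and S is closed under +: it is a subgroup.
In fact S = ⟨(3,1)⟩.

Yes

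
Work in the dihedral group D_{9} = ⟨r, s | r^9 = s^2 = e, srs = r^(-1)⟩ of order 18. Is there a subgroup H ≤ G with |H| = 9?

Yes

9 | 18. A subgroup of order 9 is {e, r, r^2, r^3, r^4, r^5, r^6, r^7, r^8}.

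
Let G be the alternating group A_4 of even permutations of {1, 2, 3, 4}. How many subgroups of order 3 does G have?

|G| = 12 and 3 | 12, so subgroups of order 3 are possible by Lagrange.
The subgroups of order 3 are: {e, (1 2 3), (1 3 2)}; {e, (1 2 4), (1 4 2)}; {e, (1 3 4), (1 4 3)}; {e, (2 3 4), (2 4 3)}.
So G has 4 subgroups of order 3.

4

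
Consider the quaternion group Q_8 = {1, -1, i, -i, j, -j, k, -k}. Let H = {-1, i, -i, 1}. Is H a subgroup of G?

|H| = 4 divides |G| = 8, consistent with Lagrange.
H contains the identity, every element's inverse is in H, and H is closed under ·: it is a subgroup.
In fact H = ⟨-i⟩.

Yes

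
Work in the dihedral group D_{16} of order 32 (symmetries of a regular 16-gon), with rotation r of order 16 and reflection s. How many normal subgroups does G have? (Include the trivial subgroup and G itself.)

8

G has 36 subgroups. Checking conjugation-invariance by order — order 1: 1/1 normal; order 2: 1/17 normal; order 4: 1/9 normal; order 8: 1/5 normal; order 16: 3/3 normal; order 32: 1/1 normal.
Total normal subgroups: 8.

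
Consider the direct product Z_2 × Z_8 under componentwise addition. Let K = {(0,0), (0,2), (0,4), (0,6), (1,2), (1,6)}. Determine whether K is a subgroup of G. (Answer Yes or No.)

No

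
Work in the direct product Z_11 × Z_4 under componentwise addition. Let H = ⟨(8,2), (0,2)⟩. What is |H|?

22

|⟨(8,2)⟩| = 22 and |⟨(0,2)⟩| = 2, so |H| is a multiple of lcm(22, 2) = 22 and divides |G| = 44.
Closing under the operation: H = {(0,0), (0,2), (1,0), (1,2), (2,0), (2,2), (3,0), (3,2), (4,0), (4,2), (5,0), (5,2), (6,0), (6,2), (7,0), (7,2), (8,0), (8,2), (9,0), (9,2), (10,0), (10,2)}, so |H| = 22.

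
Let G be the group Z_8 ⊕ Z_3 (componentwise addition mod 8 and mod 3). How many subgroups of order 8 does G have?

1

|G| = 24 and 8 | 24, so subgroups of order 8 are possible by Lagrange.
The subgroups of order 8 are: {(0,0), (1,0), (2,0), (3,0), (4,0), (5,0), (6,0), (7,0)}.
So G has 1 subgroup of order 8.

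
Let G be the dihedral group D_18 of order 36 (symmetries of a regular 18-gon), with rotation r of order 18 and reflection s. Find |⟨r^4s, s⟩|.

18

|⟨r^4s⟩| = 2 and |⟨s⟩| = 2, so |H| is a multiple of lcm(2, 2) = 2 and divides |G| = 36.
Closing under the operation: H = {e, r^2, r^4, r^6, r^8, r^10, r^12, r^14, r^16, s, r^2s, r^4s, r^6s, r^8s, r^10s, r^12s, r^14s, r^16s}, so |H| = 18.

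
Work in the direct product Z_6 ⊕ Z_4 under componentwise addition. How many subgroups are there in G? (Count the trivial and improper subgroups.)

|G| = 24, so by Lagrange every subgroup order divides 24. Divisors: 1, 2, 3, 4, 6, 8, 12, 24.
Subgroups by order — order 1: 1; order 2: 3; order 3: 1; order 4: 3; order 6: 3; order 8: 1; order 12: 3; order 24: 1.
Total: 1 + 3 + 1 + 3 + 3 + 1 + 3 + 1 = 16.

16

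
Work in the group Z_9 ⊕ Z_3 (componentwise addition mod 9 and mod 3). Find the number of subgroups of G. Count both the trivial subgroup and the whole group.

|G| = 27, so by Lagrange every subgroup order divides 27. Divisors: 1, 3, 9, 27.
Subgroups by order — order 1: 1; order 3: 4; order 9: 4; order 27: 1.
Total: 1 + 4 + 4 + 1 = 10.

10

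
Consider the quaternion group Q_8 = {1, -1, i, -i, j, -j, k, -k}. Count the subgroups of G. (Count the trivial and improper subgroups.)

|G| = 8, so by Lagrange every subgroup order divides 8. Divisors: 1, 2, 4, 8.
Subgroups by order — order 1: 1; order 2: 1; order 4: 3; order 8: 1.
Total: 1 + 1 + 3 + 1 = 6.

6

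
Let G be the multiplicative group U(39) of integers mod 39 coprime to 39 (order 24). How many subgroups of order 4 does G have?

|G| = 24 and 4 | 24, so subgroups of order 4 are possible by Lagrange.
The subgroups of order 4 are: {1, 14, 25, 38}; {1, 25, 31, 34}; {1, 5, 8, 25}.
So G has 3 subgroups of order 4.

3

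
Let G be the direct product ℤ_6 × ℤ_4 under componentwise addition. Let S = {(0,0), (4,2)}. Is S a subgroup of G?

(4,2) ∈ S but its inverse (2,2) ∉ S, so S is not a subgroup.

No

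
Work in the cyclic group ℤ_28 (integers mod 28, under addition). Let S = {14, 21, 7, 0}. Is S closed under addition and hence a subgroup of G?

Yes

|S| = 4 divides |G| = 28, consistent with Lagrange.
S contains the identity, every element's inverse is in S, and S is closed under +: it is a subgroup.
In fact S = ⟨21⟩.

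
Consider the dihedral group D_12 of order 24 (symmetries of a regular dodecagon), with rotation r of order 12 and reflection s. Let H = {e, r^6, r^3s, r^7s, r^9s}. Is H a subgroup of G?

No

|H| = 5 does not divide |G| = 24, so by Lagrange H is not a subgroup.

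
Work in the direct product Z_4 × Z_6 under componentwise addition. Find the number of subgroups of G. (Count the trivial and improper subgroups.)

16

|G| = 24, so by Lagrange every subgroup order divides 24. Divisors: 1, 2, 3, 4, 6, 8, 12, 24.
Subgroups by order — order 1: 1; order 2: 3; order 3: 1; order 4: 3; order 6: 3; order 8: 1; order 12: 3; order 24: 1.
Total: 1 + 3 + 1 + 3 + 3 + 1 + 3 + 1 = 16.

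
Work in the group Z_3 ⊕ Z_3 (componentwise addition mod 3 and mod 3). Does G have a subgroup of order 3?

Yes

3 | 9. A subgroup of order 3 is {(0,0), (0,1), (0,2)}.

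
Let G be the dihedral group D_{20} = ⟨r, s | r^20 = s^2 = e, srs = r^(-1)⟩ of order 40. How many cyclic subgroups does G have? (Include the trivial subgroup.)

26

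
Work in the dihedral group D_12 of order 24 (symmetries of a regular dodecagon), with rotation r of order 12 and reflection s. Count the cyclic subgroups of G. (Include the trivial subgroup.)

Group the elements of G by the cyclic subgroup they generate; each cyclic subgroup of order d accounts for φ(d) elements.
Cyclic subgroups by order — order 1: 1; order 2: 13; order 3: 1; order 4: 1; order 6: 1; order 12: 1.
Total: 18.

18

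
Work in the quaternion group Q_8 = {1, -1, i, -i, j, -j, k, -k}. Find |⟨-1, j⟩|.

4

|⟨-1⟩| = 2 and |⟨j⟩| = 4, so |H| is a multiple of lcm(2, 4) = 4 and divides |G| = 8.
Closing under the operation: H = {1, -1, j, -j}, so |H| = 4.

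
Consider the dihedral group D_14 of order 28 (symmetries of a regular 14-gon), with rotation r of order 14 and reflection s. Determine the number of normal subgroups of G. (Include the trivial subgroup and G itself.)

7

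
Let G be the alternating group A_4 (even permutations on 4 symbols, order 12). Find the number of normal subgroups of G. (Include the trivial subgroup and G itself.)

G has 10 subgroups. Checking conjugation-invariance by order — order 1: 1/1 normal; order 2: 0/3 normal; order 3: 0/4 normal; order 4: 1/1 normal; order 12: 1/1 normal.
Total normal subgroups: 3.

3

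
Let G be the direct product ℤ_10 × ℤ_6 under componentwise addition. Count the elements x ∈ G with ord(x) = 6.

6

An element (a,b) has order lcm(ord(a), ord(b)); count pairs with lcm equal to 6.
Enumerating gives 6 such elements.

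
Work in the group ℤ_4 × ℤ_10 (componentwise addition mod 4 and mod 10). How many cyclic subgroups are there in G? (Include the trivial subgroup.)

Each element a generates a cyclic subgroup ⟨a⟩; distinct elements may generate the same one (a cyclic group of order d has φ(d) generators).
Cyclic subgroups by order — order 1: 1; order 2: 3; order 4: 2; order 5: 1; order 10: 3; order 20: 2.
Total: 12.

12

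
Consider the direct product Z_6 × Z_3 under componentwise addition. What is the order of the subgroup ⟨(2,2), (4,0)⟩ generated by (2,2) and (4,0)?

9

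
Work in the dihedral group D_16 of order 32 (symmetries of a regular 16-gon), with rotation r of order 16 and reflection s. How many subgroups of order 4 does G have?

9

|G| = 32 and 4 | 32, so subgroups of order 4 are possible by Lagrange.
The subgroups of order 4 are: {e, r^8, r^2s, r^10s}; {e, r^8, r^3s, r^11s}; {e, r^4, r^8, r^12}; {e, r^8, r^4s, r^12s}; … (9 in all).
So G has 9 subgroups of order 4.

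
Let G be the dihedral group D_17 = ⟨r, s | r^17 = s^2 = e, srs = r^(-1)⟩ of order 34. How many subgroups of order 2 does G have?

17

|G| = 34 and 2 | 34, so subgroups of order 2 are possible by Lagrange.
The subgroups of order 2 are: {e, r^10s}; {e, r^11s}; {e, r^12s}; {e, r^13s}; … (17 in all).
So G has 17 subgroups of order 2.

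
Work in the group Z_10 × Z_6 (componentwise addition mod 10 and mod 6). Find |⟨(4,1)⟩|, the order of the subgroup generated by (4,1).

The order of (4,1) in Z_10 × Z_6 is lcm(ord(4) in Z_10, ord(1) in Z_6).
ord(4) = 5 and ord(1) = 6, so |⟨(4,1)⟩| = lcm(5, 6) = 30.

30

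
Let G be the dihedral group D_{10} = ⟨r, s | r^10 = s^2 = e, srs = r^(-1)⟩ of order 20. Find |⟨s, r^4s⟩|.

|⟨s⟩| = 2 and |⟨r^4s⟩| = 2, so |H| is a multiple of lcm(2, 2) = 2 and divides |G| = 20.
Closing under the operation: H = {e, r^2, r^4, r^6, r^8, s, r^2s, r^4s, r^6s, r^8s}, so |H| = 10.

10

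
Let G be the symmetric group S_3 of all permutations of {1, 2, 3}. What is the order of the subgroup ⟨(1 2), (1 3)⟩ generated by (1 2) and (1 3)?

6

|⟨(1 2)⟩| = 2 and |⟨(1 3)⟩| = 2, so |H| is a multiple of lcm(2, 2) = 2 and divides |G| = 6.
Closing {(1 2), (1 3)} under the group operation gives all of G, so |H| = 6.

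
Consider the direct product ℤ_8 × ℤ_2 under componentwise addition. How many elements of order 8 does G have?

8

An element (a,b) has order lcm(ord(a), ord(b)); count pairs with lcm equal to 8.
Enumerating gives 8 such elements.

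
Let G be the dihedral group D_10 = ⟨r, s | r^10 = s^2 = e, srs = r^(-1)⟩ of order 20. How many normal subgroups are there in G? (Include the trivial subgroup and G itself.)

7

G has 22 subgroups. Checking conjugation-invariance by order — order 1: 1/1 normal; order 2: 1/11 normal; order 4: 0/5 normal; order 5: 1/1 normal; order 10: 3/3 normal; order 20: 1/1 normal.
Total normal subgroups: 7.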